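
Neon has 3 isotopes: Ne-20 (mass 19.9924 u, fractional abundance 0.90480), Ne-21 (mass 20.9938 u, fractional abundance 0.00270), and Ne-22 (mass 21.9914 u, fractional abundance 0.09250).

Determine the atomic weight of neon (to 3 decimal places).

20.180 u

Weight each isotope mass by its fractional abundance: 0.90480 × 19.9924 + 0.00270 × 20.9938 + 0.09250 × 21.9914
= 18.08912 + 0.05668 + 2.03420 = 20.18000 u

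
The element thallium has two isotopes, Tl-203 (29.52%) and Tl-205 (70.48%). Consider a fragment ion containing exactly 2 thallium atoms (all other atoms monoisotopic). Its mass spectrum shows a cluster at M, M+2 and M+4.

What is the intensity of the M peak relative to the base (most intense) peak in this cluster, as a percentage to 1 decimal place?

Binomial terms of (0.2952 + 0.7048)^2: M 0.0871, M+2 0.4161, M+4 0.4967 → M+4 is the base peak.
P(M+4) = C(2,2) × 0.2952^0 × 0.7048^2 = 1 × 1.0000 × 0.49674304 = 0.496743 (base)
P(M) = C(2,0) × 0.2952^2 × 0.7048^0 = 1 × 0.08714304 × 1.0000 = 0.087143
Relative intensity = 0.087143 / 0.496743 × 100 = 17.5

17.5%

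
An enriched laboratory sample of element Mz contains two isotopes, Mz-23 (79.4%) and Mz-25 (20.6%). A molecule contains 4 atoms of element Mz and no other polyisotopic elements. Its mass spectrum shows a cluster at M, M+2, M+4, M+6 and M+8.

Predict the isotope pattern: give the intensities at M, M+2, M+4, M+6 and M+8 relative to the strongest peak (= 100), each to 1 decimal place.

Expanding (0.794 + 0.206)^4:
P(M) = 0.794^4 = 0.397450
P(M+2) = 4 × 0.794^3 × 0.206^1 = 0.412467
P(M+4) = 6 × 0.794^2 × 0.206^2 = 0.160519
P(M+6) = 4 × 0.794^1 × 0.206^3 = 0.027764
P(M+8) = 0.206^4 = 0.001801
The M+2 peak is largest (0.412467); scaling to 100 gives 96.4 : 100.0 : 38.9 : 6.7 : 0.4.

96.4 : 100.0 : 38.9 : 6.7 : 0.4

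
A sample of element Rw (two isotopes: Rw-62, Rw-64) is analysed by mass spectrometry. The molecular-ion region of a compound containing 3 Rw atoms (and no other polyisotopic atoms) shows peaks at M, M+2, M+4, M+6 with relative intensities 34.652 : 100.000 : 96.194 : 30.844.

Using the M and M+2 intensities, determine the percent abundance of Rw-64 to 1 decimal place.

49.0%

Let p = fractional abundance of Rw-62. I(M+2)/I(M) = [C(3,1)·p^2·(1−p)] / p^3 = 3·(1−p)/p = 100.000/34.652 = 2.8858
(1−p)/p = 2.8858/3 = 0.9619  ⇒  p = 1/(1 + 0.9619) = 0.5097
Rw-62: 51.0%, Rw-64: 49.0%.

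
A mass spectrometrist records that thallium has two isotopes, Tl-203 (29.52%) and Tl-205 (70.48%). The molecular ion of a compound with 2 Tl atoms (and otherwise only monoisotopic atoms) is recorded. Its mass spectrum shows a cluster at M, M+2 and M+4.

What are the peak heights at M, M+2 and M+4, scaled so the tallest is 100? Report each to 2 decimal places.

The 2 Tl atoms are independent, so intensities follow the terms of (0.2952 + 0.7048)^2.
P(M) = 0.2952^2 = 0.087143
P(M+2) = 2 × 0.2952^1 × 0.7048^1 = 0.416114
P(M+4) = 0.7048^2 = 0.496743
The M+4 peak is largest (0.496743); scaling to 100 gives 17.54 : 83.77 : 100.00.

17.54 : 83.77 : 100.00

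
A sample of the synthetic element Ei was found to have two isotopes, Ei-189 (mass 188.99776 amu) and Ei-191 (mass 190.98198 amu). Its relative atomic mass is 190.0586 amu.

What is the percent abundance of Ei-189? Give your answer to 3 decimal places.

With x = fraction of Ei-189 (so Ei-191 is 1 − x):
188.99776·x + 190.98198·(1 − x) = 190.0586
(188.99776 − 190.98198)·x = 190.0586 − 190.98198
x = -0.92338 / -1.98422 = 0.46536 → 46.536% Ei-189, 53.464% Ei-191.

46.536%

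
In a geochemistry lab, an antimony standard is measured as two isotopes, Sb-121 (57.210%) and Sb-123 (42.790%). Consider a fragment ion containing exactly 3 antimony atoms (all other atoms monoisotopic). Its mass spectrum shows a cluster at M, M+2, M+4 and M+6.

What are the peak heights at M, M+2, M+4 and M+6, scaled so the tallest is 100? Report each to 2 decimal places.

Expanding (0.57210 + 0.42790)^3:
P(M) = 0.57210^3 = 0.187247
P(M+2) = 3 × 0.57210^2 × 0.42790^1 = 0.420153
P(M+4) = 3 × 0.57210^1 × 0.42790^2 = 0.314252
P(M+6) = 0.42790^3 = 0.078348
The M+2 peak is largest (0.420153); scaling to 100 gives 44.57 : 100.00 : 74.79 : 18.65.

44.57 : 100.00 : 74.79 : 18.65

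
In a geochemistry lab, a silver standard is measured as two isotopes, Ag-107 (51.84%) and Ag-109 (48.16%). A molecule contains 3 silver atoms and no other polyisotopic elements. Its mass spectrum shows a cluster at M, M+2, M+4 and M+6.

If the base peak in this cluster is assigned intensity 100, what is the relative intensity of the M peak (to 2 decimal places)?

35.88

(0.5184 + 0.4816)^3 gives M 0.1393, M+2 0.3883, M+4 0.3607, M+6 0.1117; the largest is M+2.
P(M+2) = C(3,1) × 0.5184^2 × 0.4816^1 = 3 × 0.26873856 × 0.4816 = 0.388273 (base)
P(M) = C(3,0) × 0.5184^3 × 0.4816^0 = 1 × 0.13931407 × 1.0000 = 0.139314
Relative intensity = 0.139314 / 0.388273 × 100 = 35.88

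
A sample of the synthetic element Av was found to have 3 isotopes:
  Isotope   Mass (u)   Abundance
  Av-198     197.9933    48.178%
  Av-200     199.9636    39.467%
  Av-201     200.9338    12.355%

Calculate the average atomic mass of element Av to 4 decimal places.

Ar = Σ fᵢ·mᵢ = 0.48178 × 197.9933 + 0.39467 × 199.9636 + 0.12355 × 200.9338
= 95.38921 + 78.91963 + 24.82537 = 199.13421 u

199.1342 u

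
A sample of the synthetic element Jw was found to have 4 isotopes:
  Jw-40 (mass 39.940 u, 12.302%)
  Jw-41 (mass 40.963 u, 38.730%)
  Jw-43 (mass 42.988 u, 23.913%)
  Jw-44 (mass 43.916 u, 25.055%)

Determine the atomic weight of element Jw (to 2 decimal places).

42.06 u

Average mass = Σ (abundance × isotope mass) = 0.12302 × 39.940 + 0.38730 × 40.963 + 0.23913 × 42.988 + 0.25055 × 43.916
= 4.9134 + 15.8650 + 10.2797 + 11.0032 = 42.0613 u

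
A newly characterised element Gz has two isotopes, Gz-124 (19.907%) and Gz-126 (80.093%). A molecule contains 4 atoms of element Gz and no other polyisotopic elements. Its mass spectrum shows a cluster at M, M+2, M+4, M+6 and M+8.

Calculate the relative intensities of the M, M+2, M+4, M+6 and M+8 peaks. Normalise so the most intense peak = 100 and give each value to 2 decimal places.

0.38 : 6.14 : 37.07 : 99.42 : 100.00

Each Gz atom is independently Gz-124 (p = 0.19907) or Gz-126 (q = 0.80093); the cluster is the binomial expansion (p + q)^4.
P(M) = 0.19907^4 = 0.001570
P(M+2) = 4 × 0.19907^3 × 0.80093^1 = 0.025274
P(M+4) = 6 × 0.19907^2 × 0.80093^2 = 0.152529
P(M+6) = 4 × 0.19907^1 × 0.80093^3 = 0.409119
P(M+8) = 0.80093^4 = 0.411508
The M+8 peak is largest (0.411508); scaling to 100 gives 0.38 : 6.14 : 37.07 : 99.42 : 100.00.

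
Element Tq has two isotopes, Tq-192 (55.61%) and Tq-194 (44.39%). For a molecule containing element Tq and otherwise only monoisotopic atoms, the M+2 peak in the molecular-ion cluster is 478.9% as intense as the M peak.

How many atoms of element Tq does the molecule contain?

With n Tq atoms, P(M+2)/P(M) = C(n,1)·p^(n−1)q / p^n = n·q/p = n · 0.4439/0.5561.
n = 4.789 × 0.5561/0.4439 = 6.00 ≈ 6

6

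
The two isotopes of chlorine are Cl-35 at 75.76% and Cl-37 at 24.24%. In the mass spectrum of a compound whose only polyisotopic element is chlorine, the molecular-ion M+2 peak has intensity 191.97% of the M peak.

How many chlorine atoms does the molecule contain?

With n Cl atoms, P(M+2)/P(M) = C(n,1)·p^(n−1)q / p^n = n·q/p = n · 0.2424/0.7576.
n = 1.9197 × 0.7576/0.2424 = 6.00 ≈ 6

6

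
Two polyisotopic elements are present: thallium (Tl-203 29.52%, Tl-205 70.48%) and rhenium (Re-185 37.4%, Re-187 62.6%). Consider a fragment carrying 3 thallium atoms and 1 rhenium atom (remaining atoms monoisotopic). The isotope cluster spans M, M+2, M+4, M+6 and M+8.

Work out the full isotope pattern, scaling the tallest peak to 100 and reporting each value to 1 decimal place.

2.4 : 20.9 : 68.9 : 100.0 : 53.9

Thallium pattern (n=3): 0.02572463 : 0.18425524 : 0.43991564 : 0.35010449
Rhenium pattern (n=1): 0.3740 : 0.6260
Convolve the two distributions (both contribute in 2-u steps):
  M: 0.02572463×0.3740 = 0.009621
  M+2: 0.02572463×0.6260 + 0.18425524×0.3740 = 0.085015
  M+4: 0.18425524×0.6260 + 0.43991564×0.3740 = 0.279872
  M+6: 0.43991564×0.6260 + 0.35010449×0.3740 = 0.406326
  M+8: 0.35010449×0.6260 = 0.219165
Scale to base peak (0.406326) = 100: 2.4 : 20.9 : 68.9 : 100.0 : 53.9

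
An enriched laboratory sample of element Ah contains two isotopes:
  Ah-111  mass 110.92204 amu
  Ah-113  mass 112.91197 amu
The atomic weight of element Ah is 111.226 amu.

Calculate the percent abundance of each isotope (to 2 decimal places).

Writing the weighted mean with unknown fraction x of Ah-111:
110.92204·x + 112.91197·(1 − x) = 111.226
(110.92204 − 112.91197)·x = 111.226 − 112.91197
x = -1.68597 / -1.98993 = 0.84725 → 84.73% Ah-111, 15.27% Ah-113.

Ah-111: 84.73%, Ah-113: 15.27%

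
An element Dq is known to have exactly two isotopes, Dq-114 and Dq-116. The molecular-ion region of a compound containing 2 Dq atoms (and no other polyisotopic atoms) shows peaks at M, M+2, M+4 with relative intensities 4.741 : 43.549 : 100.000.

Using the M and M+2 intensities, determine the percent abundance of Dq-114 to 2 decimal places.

If p is the fraction of Dq that is Dq-114, then I(M+2)/I(M) = [C(2,1)·p^1·(1−p)] / p^2 = 2·(1−p)/p = 43.549/4.741 = 9.1856
(1−p)/p = 9.1856/2 = 4.5928  ⇒  p = 1/(1 + 4.5928) = 0.1788
Dq-114: 17.88%, Dq-116: 82.12%.

17.88%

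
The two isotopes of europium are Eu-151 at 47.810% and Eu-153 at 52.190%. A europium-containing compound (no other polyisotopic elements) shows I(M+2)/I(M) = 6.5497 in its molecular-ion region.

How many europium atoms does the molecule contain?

6

With n Eu atoms, P(M+2)/P(M) = C(n,1)·p^(n−1)q / p^n = n·q/p = n · 0.52190/0.47810.
n = 6.5497 × 0.47810/0.52190 = 6.00 ≈ 6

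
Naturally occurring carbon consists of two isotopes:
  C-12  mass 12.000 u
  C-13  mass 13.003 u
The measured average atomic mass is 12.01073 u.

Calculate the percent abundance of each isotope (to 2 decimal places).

Writing the weighted mean with unknown fraction x of C-12:
12.000·x + 13.003·(1 − x) = 12.01073
(12.000 − 13.003)·x = 12.01073 − 13.003
x = -0.99227 / -1.003 = 0.98930 → 98.93% C-12, 1.07% C-13.

C-12: 98.93%, C-13: 1.07%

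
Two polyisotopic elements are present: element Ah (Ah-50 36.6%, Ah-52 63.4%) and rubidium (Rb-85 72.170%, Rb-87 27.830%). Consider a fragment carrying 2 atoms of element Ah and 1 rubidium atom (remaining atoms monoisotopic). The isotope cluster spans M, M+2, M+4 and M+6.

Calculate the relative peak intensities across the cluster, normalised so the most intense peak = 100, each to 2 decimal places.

Element Ah pattern (n=2): 0.133956 : 0.464088 : 0.401956
Rubidium pattern (n=1): 0.7217 : 0.2783
Convolve the two distributions (both contribute in 2-u steps):
  M: 0.133956×0.7217 = 0.096676
  M+2: 0.133956×0.2783 + 0.464088×0.7217 = 0.372212
  M+4: 0.464088×0.2783 + 0.401956×0.7217 = 0.419247
  M+6: 0.401956×0.2783 = 0.111864
Scale to base peak (0.419247) = 100: 23.06 : 88.78 : 100.00 : 26.68

23.06 : 88.78 : 100.00 : 26.68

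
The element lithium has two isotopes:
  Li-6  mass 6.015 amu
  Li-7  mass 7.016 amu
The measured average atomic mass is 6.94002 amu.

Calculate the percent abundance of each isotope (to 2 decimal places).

Writing the weighted mean with unknown fraction x of Li-6:
6.015·x + 7.016·(1 − x) = 6.94002
(6.015 − 7.016)·x = 6.94002 − 7.016
x = -0.07598 / -1.001 = 0.07590 → 7.59% Li-6, 92.41% Li-7.

Li-6: 7.59%, Li-7: 92.41%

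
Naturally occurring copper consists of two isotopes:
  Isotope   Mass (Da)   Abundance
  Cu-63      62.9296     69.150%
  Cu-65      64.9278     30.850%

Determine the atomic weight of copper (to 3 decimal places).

63.546 Da

The abundance-weighted mean is 0.69150 × 62.9296 + 0.30850 × 64.9278
= 43.51582 + 20.03023 = 63.54605 Da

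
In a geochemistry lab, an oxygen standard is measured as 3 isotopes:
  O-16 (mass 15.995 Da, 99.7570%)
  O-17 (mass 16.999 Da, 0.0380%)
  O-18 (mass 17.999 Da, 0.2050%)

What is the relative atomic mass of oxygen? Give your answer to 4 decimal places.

15.9995 Da

Ar = Σ fᵢ·mᵢ = 0.997570 × 15.995 + 0.000380 × 16.999 + 0.002050 × 17.999
= 15.95613 + 0.00646 + 0.03690 = 15.99949 Da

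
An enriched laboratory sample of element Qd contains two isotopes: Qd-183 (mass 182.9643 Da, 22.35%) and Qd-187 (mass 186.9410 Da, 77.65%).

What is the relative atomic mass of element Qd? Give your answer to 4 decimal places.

186.0522 Da

Weight each isotope mass by its fractional abundance: 0.2235 × 182.9643 + 0.7765 × 186.9410
= 40.89252 + 145.15969 = 186.05221 Da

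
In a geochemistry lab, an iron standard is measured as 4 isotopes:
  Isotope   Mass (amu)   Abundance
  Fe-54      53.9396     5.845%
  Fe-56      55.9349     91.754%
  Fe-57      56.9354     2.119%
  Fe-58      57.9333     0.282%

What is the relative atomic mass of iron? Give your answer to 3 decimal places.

The abundance-weighted mean is 0.05845 × 53.9396 + 0.91754 × 55.9349 + 0.02119 × 56.9354 + 0.00282 × 57.9333
= 3.15277 + 51.32251 + 1.20646 + 0.16337 = 55.84511 amu

55.845 amu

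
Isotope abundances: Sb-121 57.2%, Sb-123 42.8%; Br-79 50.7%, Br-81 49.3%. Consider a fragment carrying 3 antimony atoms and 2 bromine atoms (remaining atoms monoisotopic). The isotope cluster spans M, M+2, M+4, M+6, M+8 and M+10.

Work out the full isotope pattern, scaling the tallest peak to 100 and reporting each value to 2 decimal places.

14.30 : 59.93 : 100.00 : 83.08 : 34.37 : 5.67

Antimony pattern (n=3): 0.18714925 : 0.42010426 : 0.31434374 : 0.07840275
Bromine pattern (n=2): 0.257049 : 0.499902 : 0.243049
Convolve the two distributions (both contribute in 2-u steps):
  M: 0.18714925×0.257049 = 0.048107
  M+2: 0.18714925×0.499902 + 0.42010426×0.257049 = 0.201544
  M+4: 0.18714925×0.243049 + 0.42010426×0.499902 + 0.31434374×0.257049 = 0.336299
  M+6: 0.42010426×0.243049 + 0.31434374×0.499902 + 0.07840275×0.257049 = 0.279400
  M+8: 0.31434374×0.243049 + 0.07840275×0.499902 = 0.115595
  M+10: 0.07840275×0.243049 = 0.019056
Scale to base peak (0.336299) = 100: 14.30 : 59.93 : 100.00 : 83.08 : 34.37 : 5.67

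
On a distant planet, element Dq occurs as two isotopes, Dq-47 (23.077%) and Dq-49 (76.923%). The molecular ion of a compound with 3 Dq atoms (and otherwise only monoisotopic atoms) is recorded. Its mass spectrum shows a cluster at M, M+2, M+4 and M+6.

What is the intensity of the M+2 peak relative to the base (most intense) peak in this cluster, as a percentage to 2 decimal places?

(0.23077 + 0.76923)^3 gives M 0.0123, M+2 0.1229, M+4 0.4097, M+6 0.4552; the largest is M+6.
P(M+6) = C(3,3) × 0.23077^0 × 0.76923^3 = 1 × 1.0000 × 0.45516477 = 0.455165 (base)
P(M+2) = C(3,1) × 0.23077^2 × 0.76923^1 = 3 × 0.05325479 × 0.76923 = 0.122896
Relative intensity = 0.122896 / 0.455165 × 100 = 27.00

27.00%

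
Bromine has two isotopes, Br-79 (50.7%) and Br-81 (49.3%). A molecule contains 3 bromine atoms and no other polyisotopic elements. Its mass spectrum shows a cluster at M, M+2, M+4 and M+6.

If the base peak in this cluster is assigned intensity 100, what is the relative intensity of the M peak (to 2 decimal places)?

(0.507 + 0.493)^3 gives M 0.1303, M+2 0.3802, M+4 0.3697, M+6 0.1198; the largest is M+2.
P(M+2) = C(3,1) × 0.507^2 × 0.493^1 = 3 × 0.257049 × 0.4930 = 0.380175 (base)
P(M) = C(3,0) × 0.507^3 × 0.493^0 = 1 × 0.13032384 × 1.0000 = 0.130324
Relative intensity = 0.130324 / 0.380175 × 100 = 34.28

34.28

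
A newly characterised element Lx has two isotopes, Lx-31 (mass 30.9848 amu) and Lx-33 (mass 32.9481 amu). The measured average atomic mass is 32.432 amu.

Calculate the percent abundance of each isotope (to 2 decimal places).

Lx-31: 26.29%, Lx-33: 73.71%

Writing the weighted mean with unknown fraction x of Lx-31:
30.9848·x + 32.9481·(1 − x) = 32.432
(30.9848 − 32.9481)·x = 32.432 − 32.9481
x = -0.5161 / -1.9633 = 0.26287 → 26.29% Lx-31, 73.71% Lx-33.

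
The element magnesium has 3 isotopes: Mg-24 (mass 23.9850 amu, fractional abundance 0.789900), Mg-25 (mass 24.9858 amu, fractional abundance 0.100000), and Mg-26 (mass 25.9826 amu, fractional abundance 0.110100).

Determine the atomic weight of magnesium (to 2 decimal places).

24.31 amu

Weight each isotope mass by its fractional abundance: 0.789900 × 23.9850 + 0.100000 × 24.9858 + 0.110100 × 25.9826
= 18.94575 + 2.49858 + 2.86068 = 24.30501 amu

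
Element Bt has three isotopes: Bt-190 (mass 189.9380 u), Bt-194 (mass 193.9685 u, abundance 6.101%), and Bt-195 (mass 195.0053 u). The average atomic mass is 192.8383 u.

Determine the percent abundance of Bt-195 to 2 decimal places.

52.38%

The remaining 93.899% is split between Bt-190 (fraction x) and Bt-195 (fraction 0.93899 − x).
Substituting: 189.9380x + 195.0053(0.93899 − x) = 181.004281815
(189.9380 − 195.0053)x = -2.103744832  ⇒  x = 0.41516, y = 0.52383
Bt-190: 41.52%, Bt-195: 52.38%.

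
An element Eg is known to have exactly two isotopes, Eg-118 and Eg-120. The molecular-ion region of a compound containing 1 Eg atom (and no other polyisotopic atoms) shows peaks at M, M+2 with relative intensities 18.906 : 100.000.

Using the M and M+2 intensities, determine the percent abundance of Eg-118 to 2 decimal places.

If p is the fraction of Eg that is Eg-118, then I(M+2)/I(M) = [C(1,1)·p^0·(1−p)] / p^1 = 1·(1−p)/p = 100.000/18.906 = 5.2893
(1−p)/p = 5.2893/1 = 5.2893  ⇒  p = 1/(1 + 5.2893) = 0.1590
Eg-118: 15.90%, Eg-120: 84.10%.

15.90%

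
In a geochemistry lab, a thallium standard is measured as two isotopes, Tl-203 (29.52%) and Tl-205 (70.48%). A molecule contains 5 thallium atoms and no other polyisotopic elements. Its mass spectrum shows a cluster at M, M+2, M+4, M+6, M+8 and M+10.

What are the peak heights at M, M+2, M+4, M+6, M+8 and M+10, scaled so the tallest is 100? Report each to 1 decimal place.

0.6 : 7.3 : 35.1 : 83.8 : 100.0 : 47.8

Each Tl atom is independently Tl-203 (p = 0.2952) or Tl-205 (q = 0.7048); the cluster is the binomial expansion (p + q)^5.
P(M) = 0.2952^5 = 0.002242
P(M+2) = 5 × 0.2952^4 × 0.7048^1 = 0.026761
P(M+4) = 10 × 0.2952^3 × 0.7048^2 = 0.127785
P(M+6) = 10 × 0.2952^2 × 0.7048^3 = 0.305092
P(M+8) = 5 × 0.2952^1 × 0.7048^4 = 0.364208
P(M+10) = 0.7048^5 = 0.173912
The M+8 peak is largest (0.364208); scaling to 100 gives 0.6 : 7.3 : 35.1 : 83.8 : 100.0 : 47.8.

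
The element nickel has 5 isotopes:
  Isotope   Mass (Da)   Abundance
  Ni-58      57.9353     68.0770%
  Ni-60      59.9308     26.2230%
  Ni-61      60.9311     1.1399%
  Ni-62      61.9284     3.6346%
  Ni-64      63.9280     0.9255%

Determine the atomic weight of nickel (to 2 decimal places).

The abundance-weighted mean is 0.680770 × 57.9353 + 0.262230 × 59.9308 + 0.011399 × 60.9311 + 0.036346 × 61.9284 + 0.009255 × 63.9280
= 39.44061 + 15.71565 + 0.69455 + 2.25085 + 0.59165 = 58.69331 Da

58.69 Da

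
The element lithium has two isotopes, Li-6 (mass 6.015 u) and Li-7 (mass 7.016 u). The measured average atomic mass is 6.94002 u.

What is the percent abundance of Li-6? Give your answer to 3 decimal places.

7.590%

Writing the weighted mean with unknown fraction x of Li-6:
6.015·x + 7.016·(1 − x) = 6.94002
(6.015 − 7.016)·x = 6.94002 − 7.016
x = -0.07598 / -1.001 = 0.07590 → 7.590% Li-6, 92.410% Li-7.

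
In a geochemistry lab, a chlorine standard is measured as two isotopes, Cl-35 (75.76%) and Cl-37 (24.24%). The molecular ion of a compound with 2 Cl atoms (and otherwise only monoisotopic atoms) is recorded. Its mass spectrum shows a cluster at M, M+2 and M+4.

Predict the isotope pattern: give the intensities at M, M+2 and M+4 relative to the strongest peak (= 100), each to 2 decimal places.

100.00 : 63.99 : 10.24

The 2 Cl atoms are independent, so intensities follow the terms of (0.7576 + 0.2424)^2.
P(M) = 0.7576^2 = 0.573958
P(M+2) = 2 × 0.7576^1 × 0.2424^1 = 0.367284
P(M+4) = 0.2424^2 = 0.058758
The M peak is largest (0.573958); scaling to 100 gives 100.00 : 63.99 : 10.24.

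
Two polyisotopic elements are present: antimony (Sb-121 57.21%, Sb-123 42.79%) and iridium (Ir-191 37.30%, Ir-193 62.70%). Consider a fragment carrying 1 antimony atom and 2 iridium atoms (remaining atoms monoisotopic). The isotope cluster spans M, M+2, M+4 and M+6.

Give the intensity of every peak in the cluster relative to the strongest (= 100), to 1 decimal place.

Antimony pattern (n=1): 0.5721 : 0.4279
Iridium pattern (n=2): 0.139129 : 0.467742 : 0.393129
Convolve the two distributions (both contribute in 2-u steps):
  M: 0.5721×0.139129 = 0.079596
  M+2: 0.5721×0.467742 + 0.4279×0.139129 = 0.327128
  M+4: 0.5721×0.393129 + 0.4279×0.467742 = 0.425056
  M+6: 0.4279×0.393129 = 0.168220
Scale to base peak (0.425056) = 100: 18.7 : 77.0 : 100.0 : 39.6

18.7 : 77.0 : 100.0 : 39.6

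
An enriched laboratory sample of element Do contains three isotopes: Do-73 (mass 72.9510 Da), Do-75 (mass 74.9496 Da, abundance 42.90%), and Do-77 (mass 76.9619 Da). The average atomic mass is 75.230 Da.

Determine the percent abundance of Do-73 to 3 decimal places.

Let x and y be the fractions of Do-73 and Do-77. Then x + y = 1 − 0.4290 = 0.5710 and 72.9510x + 76.9619y = 75.230 − 0.4290×74.9496 = 43.0766216.
Substituting: 72.9510x + 76.9619(0.5710 − x) = 43.0766216
(72.9510 − 76.9619)x = -0.8686233  ⇒  x = 0.21657, y = 0.35443
Do-73: 21.657%, Do-77: 35.443%.

21.657%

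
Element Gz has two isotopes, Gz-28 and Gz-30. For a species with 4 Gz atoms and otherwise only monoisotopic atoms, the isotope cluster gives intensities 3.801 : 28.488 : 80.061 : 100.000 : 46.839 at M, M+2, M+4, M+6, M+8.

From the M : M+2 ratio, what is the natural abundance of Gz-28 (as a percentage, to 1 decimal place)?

If p is the fraction of Gz that is Gz-28, then I(M+2)/I(M) = [C(4,1)·p^3·(1−p)] / p^4 = 4·(1−p)/p = 28.488/3.801 = 7.4949
(1−p)/p = 7.4949/4 = 1.8737  ⇒  p = 1/(1 + 1.8737) = 0.3480
Gz-28: 34.8%, Gz-30: 65.2%.

34.8%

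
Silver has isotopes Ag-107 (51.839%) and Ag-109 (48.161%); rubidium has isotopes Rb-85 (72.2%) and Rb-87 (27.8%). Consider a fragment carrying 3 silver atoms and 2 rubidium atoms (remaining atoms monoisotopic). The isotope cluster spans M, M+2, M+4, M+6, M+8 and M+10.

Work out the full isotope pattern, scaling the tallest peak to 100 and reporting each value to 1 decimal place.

Silver pattern (n=3): 0.13930601 : 0.38826655 : 0.36071887 : 0.11170857
Rubidium pattern (n=2): 0.521284 : 0.401432 : 0.077284
Convolve the two distributions (both contribute in 2-u steps):
  M: 0.13930601×0.521284 = 0.072618
  M+2: 0.13930601×0.401432 + 0.38826655×0.521284 = 0.258319
  M+4: 0.13930601×0.077284 + 0.38826655×0.401432 + 0.36071887×0.521284 = 0.354666
  M+6: 0.38826655×0.077284 + 0.36071887×0.401432 + 0.11170857×0.521284 = 0.233043
  M+8: 0.36071887×0.077284 + 0.11170857×0.401432 = 0.072721
  M+10: 0.11170857×0.077284 = 0.008633
Scale to base peak (0.354666) = 100: 20.5 : 72.8 : 100.0 : 65.7 : 20.5 : 2.4

20.5 : 72.8 : 100.0 : 65.7 : 20.5 : 2.4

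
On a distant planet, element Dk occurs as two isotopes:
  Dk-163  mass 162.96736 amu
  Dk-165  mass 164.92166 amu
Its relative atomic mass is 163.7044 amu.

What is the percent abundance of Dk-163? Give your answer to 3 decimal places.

62.286%

With x = fraction of Dk-163 (so Dk-165 is 1 − x):
162.96736·x + 164.92166·(1 − x) = 163.7044
(162.96736 − 164.92166)·x = 163.7044 − 164.92166
x = -1.21726 / -1.95430 = 0.62286 → 62.286% Dk-163, 37.714% Dk-165.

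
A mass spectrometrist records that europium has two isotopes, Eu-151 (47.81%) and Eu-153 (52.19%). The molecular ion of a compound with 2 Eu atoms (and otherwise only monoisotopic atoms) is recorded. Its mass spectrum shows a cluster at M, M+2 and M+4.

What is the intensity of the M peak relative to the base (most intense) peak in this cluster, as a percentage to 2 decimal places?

Term probabilities: M 0.2286, M+2 0.4990, M+4 0.2724. Base peak = M+2.
P(M+2) = C(2,1) × 0.4781^1 × 0.5219^1 = 2 × 0.4781 × 0.5219 = 0.499041 (base)
P(M) = C(2,0) × 0.4781^2 × 0.5219^0 = 1 × 0.22857961 × 1.0000 = 0.228580
Relative intensity = 0.228580 / 0.499041 × 100 = 45.80

45.80%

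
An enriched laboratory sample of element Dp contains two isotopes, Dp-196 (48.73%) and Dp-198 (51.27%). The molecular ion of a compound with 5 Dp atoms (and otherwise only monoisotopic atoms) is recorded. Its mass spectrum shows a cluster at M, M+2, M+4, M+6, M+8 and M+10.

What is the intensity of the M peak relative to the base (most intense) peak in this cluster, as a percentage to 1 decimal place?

(0.4873 + 0.5127)^5 gives M 0.0275, M+2 0.1446, M+4 0.3042, M+6 0.3200, M+8 0.1684, M+10 0.0354; the largest is M+6.
P(M+6) = C(5,3) × 0.4873^2 × 0.5127^3 = 10 × 0.23746129 × 0.13476898 = 0.320024 (base)
P(M) = C(5,0) × 0.4873^5 × 0.5127^0 = 1 × 0.02747781 × 1.0000 = 0.027478
Relative intensity = 0.027478 / 0.320024 × 100 = 8.6

8.6%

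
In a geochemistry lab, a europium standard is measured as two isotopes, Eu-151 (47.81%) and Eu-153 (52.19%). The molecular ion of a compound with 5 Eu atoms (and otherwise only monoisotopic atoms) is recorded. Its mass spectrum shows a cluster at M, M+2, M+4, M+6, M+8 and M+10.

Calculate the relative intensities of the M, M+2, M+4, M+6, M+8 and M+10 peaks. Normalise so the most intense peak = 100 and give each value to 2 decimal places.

7.69 : 41.96 : 91.61 : 100.00 : 54.58 : 11.92

The 5 Eu atoms are independent, so intensities follow the terms of (0.4781 + 0.5219)^5.
P(M) = 0.4781^5 = 0.024980
P(M+2) = 5 × 0.4781^4 × 0.5219^1 = 0.136343
P(M+4) = 10 × 0.4781^3 × 0.5219^2 = 0.297667
P(M+6) = 10 × 0.4781^2 × 0.5219^3 = 0.324937
P(M+8) = 5 × 0.4781^1 × 0.5219^4 = 0.177353
P(M+10) = 0.5219^5 = 0.038720
The M+6 peak is largest (0.324937); scaling to 100 gives 7.69 : 41.96 : 91.61 : 100.00 : 54.58 : 11.92.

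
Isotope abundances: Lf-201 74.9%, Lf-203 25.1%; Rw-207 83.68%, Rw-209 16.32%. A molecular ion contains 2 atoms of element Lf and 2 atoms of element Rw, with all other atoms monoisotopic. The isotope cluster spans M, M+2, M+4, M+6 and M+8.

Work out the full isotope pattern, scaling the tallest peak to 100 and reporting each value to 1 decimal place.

Element Lf pattern (n=2): 0.561001 : 0.375998 : 0.063001
Element Rw pattern (n=2): 0.70023424 : 0.27313152 : 0.02663424
Convolve the two distributions (both contribute in 2-u steps):
  M: 0.561001×0.70023424 = 0.392832
  M+2: 0.561001×0.27313152 + 0.375998×0.70023424 = 0.416514
  M+4: 0.561001×0.02663424 + 0.375998×0.27313152 + 0.063001×0.70023424 = 0.161754
  M+6: 0.375998×0.02663424 + 0.063001×0.27313152 = 0.027222
  M+8: 0.063001×0.02663424 = 0.001678
Scale to base peak (0.416514) = 100: 94.3 : 100.0 : 38.8 : 6.5 : 0.4

94.3 : 100.0 : 38.8 : 6.5 : 0.4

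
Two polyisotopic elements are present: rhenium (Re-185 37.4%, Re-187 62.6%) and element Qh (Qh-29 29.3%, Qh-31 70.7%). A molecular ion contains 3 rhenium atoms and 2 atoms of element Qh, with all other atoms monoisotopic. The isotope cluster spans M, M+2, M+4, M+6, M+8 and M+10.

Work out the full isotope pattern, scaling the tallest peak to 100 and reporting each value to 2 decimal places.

Rhenium pattern (n=3): 0.05231362 : 0.26268713 : 0.43968487 : 0.24531438
Element Qh pattern (n=2): 0.085849 : 0.414302 : 0.499849
Convolve the two distributions (both contribute in 2-u steps):
  M: 0.05231362×0.085849 = 0.004491
  M+2: 0.05231362×0.414302 + 0.26268713×0.085849 = 0.044225
  M+4: 0.05231362×0.499849 + 0.26268713×0.414302 + 0.43968487×0.085849 = 0.172727
  M+6: 0.26268713×0.499849 + 0.43968487×0.414302 + 0.24531438×0.085849 = 0.334526
  M+8: 0.43968487×0.499849 + 0.24531438×0.414302 = 0.321410
  M+10: 0.24531438×0.499849 = 0.122620
Scale to base peak (0.334526) = 100: 1.34 : 13.22 : 51.63 : 100.00 : 96.08 : 36.65

1.34 : 13.22 : 51.63 : 100.00 : 96.08 : 36.65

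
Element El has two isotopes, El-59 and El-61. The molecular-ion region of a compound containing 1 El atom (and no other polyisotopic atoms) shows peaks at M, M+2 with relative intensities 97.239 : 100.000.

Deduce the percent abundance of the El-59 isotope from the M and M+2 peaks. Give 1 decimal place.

49.3%

Let p = fractional abundance of El-59. I(M+2)/I(M) = [C(1,1)·p^0·(1−p)] / p^1 = 1·(1−p)/p = 100.000/97.239 = 1.0284
(1−p)/p = 1.0284/1 = 1.0284  ⇒  p = 1/(1 + 1.0284) = 0.4930
El-59: 49.3%, El-61: 50.7%.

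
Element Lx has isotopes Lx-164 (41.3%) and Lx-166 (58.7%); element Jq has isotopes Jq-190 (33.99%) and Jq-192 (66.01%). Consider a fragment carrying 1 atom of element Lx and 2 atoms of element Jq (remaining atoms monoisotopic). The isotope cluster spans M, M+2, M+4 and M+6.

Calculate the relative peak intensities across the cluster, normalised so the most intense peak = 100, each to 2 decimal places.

10.76 : 57.10 : 100.00 : 57.69

Element Lx pattern (n=1): 0.4130 : 0.5870
Element Jq pattern (n=2): 0.11553201 : 0.44873598 : 0.43573201
Convolve the two distributions (both contribute in 2-u steps):
  M: 0.4130×0.11553201 = 0.047715
  M+2: 0.4130×0.44873598 + 0.5870×0.11553201 = 0.253145
  M+4: 0.4130×0.43573201 + 0.5870×0.44873598 = 0.443365
  M+6: 0.5870×0.43573201 = 0.255775
Scale to base peak (0.443365) = 100: 10.76 : 57.10 : 100.00 : 57.69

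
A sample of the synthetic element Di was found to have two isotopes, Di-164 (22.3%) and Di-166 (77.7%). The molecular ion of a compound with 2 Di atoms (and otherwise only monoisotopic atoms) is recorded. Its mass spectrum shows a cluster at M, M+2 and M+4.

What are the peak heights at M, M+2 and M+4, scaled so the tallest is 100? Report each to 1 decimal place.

8.2 : 57.4 : 100.0

Expanding (0.223 + 0.777)^2:
P(M) = 0.223^2 = 0.049729
P(M+2) = 2 × 0.223^1 × 0.777^1 = 0.346542
P(M+4) = 0.777^2 = 0.603729
The M+4 peak is largest (0.603729); scaling to 100 gives 8.2 : 57.4 : 100.0.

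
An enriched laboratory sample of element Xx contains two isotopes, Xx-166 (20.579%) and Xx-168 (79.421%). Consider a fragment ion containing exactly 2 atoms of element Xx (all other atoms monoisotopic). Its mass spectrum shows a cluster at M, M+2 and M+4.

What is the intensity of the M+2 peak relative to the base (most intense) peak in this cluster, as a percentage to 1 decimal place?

(0.20579 + 0.79421)^2 gives M 0.0423, M+2 0.3269, M+4 0.6308; the largest is M+4.
P(M+4) = C(2,2) × 0.20579^0 × 0.79421^2 = 1 × 1.0000 × 0.63076952 = 0.630770 (base)
P(M+2) = C(2,1) × 0.20579^1 × 0.79421^1 = 2 × 0.20579 × 0.79421 = 0.326881
Relative intensity = 0.326881 / 0.630770 × 100 = 51.8

51.8%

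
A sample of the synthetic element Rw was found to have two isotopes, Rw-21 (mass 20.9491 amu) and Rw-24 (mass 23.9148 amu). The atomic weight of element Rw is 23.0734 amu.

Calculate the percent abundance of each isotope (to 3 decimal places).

Rw-21: 28.371%, Rw-24: 71.629%

Let x be the fractional abundance of Rw-21; then Rw-24 has abundance 1 − x.
20.9491·x + 23.9148·(1 − x) = 23.0734
(20.9491 − 23.9148)·x = 23.0734 − 23.9148
x = -0.8414 / -2.9657 = 0.28371 → 28.371% Rw-21, 71.629% Rw-24.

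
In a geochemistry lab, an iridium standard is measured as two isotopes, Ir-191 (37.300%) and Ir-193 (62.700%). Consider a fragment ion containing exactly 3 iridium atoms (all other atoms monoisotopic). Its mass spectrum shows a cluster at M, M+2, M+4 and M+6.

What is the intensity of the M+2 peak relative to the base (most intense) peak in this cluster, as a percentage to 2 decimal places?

Term probabilities: M 0.0519, M+2 0.2617, M+4 0.4399, M+6 0.2465. Base peak = M+4.
P(M+4) = C(3,2) × 0.37300^1 × 0.62700^2 = 3 × 0.3730 × 0.393129 = 0.439911 (base)
P(M+2) = C(3,1) × 0.37300^2 × 0.62700^1 = 3 × 0.139129 × 0.6270 = 0.261702
Relative intensity = 0.261702 / 0.439911 × 100 = 59.49

59.49%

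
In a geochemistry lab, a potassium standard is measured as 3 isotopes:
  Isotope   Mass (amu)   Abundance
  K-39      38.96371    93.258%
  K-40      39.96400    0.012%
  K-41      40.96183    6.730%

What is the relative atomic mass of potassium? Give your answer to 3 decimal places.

The abundance-weighted mean is 0.93258 × 38.96371 + 0.00012 × 39.96400 + 0.06730 × 40.96183
= 36.336777 + 0.004796 + 2.756731 = 39.098304 amu

39.098 amu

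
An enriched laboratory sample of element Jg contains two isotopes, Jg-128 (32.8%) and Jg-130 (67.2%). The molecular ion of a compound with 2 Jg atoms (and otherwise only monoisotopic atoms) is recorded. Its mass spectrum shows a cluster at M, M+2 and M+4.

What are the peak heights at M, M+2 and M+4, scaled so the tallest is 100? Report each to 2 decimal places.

23.82 : 97.62 : 100.00

Each Jg atom is independently Jg-128 (p = 0.328) or Jg-130 (q = 0.672); the cluster is the binomial expansion (p + q)^2.
P(M) = 0.328^2 = 0.107584
P(M+2) = 2 × 0.328^1 × 0.672^1 = 0.440832
P(M+4) = 0.672^2 = 0.451584
The M+4 peak is largest (0.451584); scaling to 100 gives 23.82 : 97.62 : 100.00.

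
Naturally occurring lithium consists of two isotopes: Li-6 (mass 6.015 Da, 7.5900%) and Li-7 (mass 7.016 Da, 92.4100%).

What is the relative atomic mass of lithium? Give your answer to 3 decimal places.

6.940 Da

The abundance-weighted mean is 0.075900 × 6.015 + 0.924100 × 7.016
= 0.4565 + 6.4835 = 6.9400 Da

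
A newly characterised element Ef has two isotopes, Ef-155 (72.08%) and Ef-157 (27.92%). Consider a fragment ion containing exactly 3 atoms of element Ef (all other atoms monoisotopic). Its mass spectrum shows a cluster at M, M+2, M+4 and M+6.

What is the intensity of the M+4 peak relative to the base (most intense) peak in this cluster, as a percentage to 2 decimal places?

38.73%

Term probabilities: M 0.3745, M+2 0.4352, M+4 0.1686, M+6 0.0218. Base peak = M+2.
P(M+2) = C(3,1) × 0.7208^2 × 0.2792^1 = 3 × 0.51955264 × 0.2792 = 0.435177 (base)
P(M+4) = C(3,2) × 0.7208^1 × 0.2792^2 = 3 × 0.7208 × 0.07795264 = 0.168565
Relative intensity = 0.168565 / 0.435177 × 100 = 38.73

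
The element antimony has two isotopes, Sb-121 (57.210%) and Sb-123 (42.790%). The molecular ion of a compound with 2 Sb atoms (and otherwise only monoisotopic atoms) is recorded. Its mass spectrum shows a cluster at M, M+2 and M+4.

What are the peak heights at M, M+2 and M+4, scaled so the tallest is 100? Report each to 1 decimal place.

66.8 : 100.0 : 37.4

The 2 Sb atoms are independent, so intensities follow the terms of (0.57210 + 0.42790)^2.
P(M) = 0.57210^2 = 0.327298
P(M+2) = 2 × 0.57210^1 × 0.42790^1 = 0.489603
P(M+4) = 0.42790^2 = 0.183098
The M+2 peak is largest (0.489603); scaling to 100 gives 66.8 : 100.0 : 37.4.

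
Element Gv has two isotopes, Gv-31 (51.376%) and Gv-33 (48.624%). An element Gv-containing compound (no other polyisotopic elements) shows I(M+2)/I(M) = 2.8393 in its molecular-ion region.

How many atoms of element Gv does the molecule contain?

3

The M+2/M ratio from n Gv atoms is n · q/p = n · 0.48624/0.51376.
n = 2.8393 × 0.51376/0.48624 = 3.00 ≈ 3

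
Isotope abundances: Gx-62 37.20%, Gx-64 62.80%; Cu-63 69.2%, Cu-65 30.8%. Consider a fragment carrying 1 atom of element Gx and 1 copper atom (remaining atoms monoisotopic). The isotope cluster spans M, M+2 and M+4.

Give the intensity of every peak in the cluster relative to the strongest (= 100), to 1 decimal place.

46.9 : 100.0 : 35.2

Element Gx pattern (n=1): 0.3720 : 0.6280
Copper pattern (n=1): 0.6920 : 0.3080
Convolve the two distributions (both contribute in 2-u steps):
  M: 0.3720×0.6920 = 0.257424
  M+2: 0.3720×0.3080 + 0.6280×0.6920 = 0.549152
  M+4: 0.6280×0.3080 = 0.193424
Scale to base peak (0.549152) = 100: 46.9 : 100.0 : 35.2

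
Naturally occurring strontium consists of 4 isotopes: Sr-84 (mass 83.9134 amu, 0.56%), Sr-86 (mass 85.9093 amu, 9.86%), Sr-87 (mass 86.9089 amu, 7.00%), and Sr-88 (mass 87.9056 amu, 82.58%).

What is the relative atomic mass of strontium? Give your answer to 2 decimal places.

87.62 amu

The abundance-weighted mean is 0.0056 × 83.9134 + 0.0986 × 85.9093 + 0.0700 × 86.9089 + 0.8258 × 87.9056
= 0.46992 + 8.47066 + 6.08362 + 72.59244 = 87.61664 amu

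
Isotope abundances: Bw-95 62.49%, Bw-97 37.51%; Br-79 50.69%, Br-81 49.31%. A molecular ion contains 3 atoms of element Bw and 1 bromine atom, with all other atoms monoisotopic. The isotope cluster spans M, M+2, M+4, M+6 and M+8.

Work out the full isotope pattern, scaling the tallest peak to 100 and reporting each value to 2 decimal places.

35.30 : 97.91 : 100.00 : 44.76 : 7.43

Element Bw pattern (n=3): 0.24402346 : 0.43942966 : 0.26377031 : 0.05277657
Bromine pattern (n=1): 0.5069 : 0.4931
Convolve the two distributions (both contribute in 2-u steps):
  M: 0.24402346×0.5069 = 0.123695
  M+2: 0.24402346×0.4931 + 0.43942966×0.5069 = 0.343075
  M+4: 0.43942966×0.4931 + 0.26377031×0.5069 = 0.350388
  M+6: 0.26377031×0.4931 + 0.05277657×0.5069 = 0.156818
  M+8: 0.05277657×0.4931 = 0.026024
Scale to base peak (0.350388) = 100: 35.30 : 97.91 : 100.00 : 44.76 : 7.43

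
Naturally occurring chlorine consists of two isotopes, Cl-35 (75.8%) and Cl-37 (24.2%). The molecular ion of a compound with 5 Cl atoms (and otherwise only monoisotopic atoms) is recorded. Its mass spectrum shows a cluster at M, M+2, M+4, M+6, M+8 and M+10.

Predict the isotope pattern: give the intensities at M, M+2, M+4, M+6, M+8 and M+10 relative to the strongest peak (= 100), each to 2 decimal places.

62.64 : 100.00 : 63.85 : 20.39 : 3.25 : 0.21

Expanding (0.758 + 0.242)^5:
P(M) = 0.758^5 = 0.250234
P(M+2) = 5 × 0.758^4 × 0.242^1 = 0.399450
P(M+4) = 10 × 0.758^3 × 0.242^2 = 0.255058
P(M+6) = 10 × 0.758^2 × 0.242^3 = 0.081430
P(M+8) = 5 × 0.758^1 × 0.242^4 = 0.012999
P(M+10) = 0.242^5 = 0.000830
The M+2 peak is largest (0.399450); scaling to 100 gives 62.64 : 100.00 : 63.85 : 20.39 : 3.25 : 0.21.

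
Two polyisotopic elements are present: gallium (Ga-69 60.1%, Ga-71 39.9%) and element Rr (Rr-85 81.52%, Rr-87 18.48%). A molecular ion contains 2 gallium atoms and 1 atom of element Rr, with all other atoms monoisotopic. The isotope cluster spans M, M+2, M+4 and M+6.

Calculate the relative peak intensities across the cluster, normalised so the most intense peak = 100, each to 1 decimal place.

64.3 : 100.0 : 47.7 : 6.4

Gallium pattern (n=2): 0.361201 : 0.479598 : 0.159201
Element Rr pattern (n=1): 0.8152 : 0.1848
Convolve the two distributions (both contribute in 2-u steps):
  M: 0.361201×0.8152 = 0.294451
  M+2: 0.361201×0.1848 + 0.479598×0.8152 = 0.457718
  M+4: 0.479598×0.1848 + 0.159201×0.8152 = 0.218410
  M+6: 0.159201×0.1848 = 0.029420
Scale to base peak (0.457718) = 100: 64.3 : 100.0 : 47.7 : 6.4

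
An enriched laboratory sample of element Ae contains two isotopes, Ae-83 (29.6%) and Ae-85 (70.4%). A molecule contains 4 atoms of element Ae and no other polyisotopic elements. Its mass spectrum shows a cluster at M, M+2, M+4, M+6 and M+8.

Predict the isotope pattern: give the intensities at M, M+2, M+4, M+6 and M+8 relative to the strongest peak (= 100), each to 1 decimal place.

1.9 : 17.7 : 63.1 : 100.0 : 59.5

The 4 Ae atoms are independent, so intensities follow the terms of (0.296 + 0.704)^4.
P(M) = 0.296^4 = 0.007677
P(M+2) = 4 × 0.296^3 × 0.704^1 = 0.073031
P(M+4) = 6 × 0.296^2 × 0.704^2 = 0.260543
P(M+6) = 4 × 0.296^1 × 0.704^3 = 0.413114
P(M+8) = 0.704^4 = 0.245635
The M+6 peak is largest (0.413114); scaling to 100 gives 1.9 : 17.7 : 63.1 : 100.0 : 59.5.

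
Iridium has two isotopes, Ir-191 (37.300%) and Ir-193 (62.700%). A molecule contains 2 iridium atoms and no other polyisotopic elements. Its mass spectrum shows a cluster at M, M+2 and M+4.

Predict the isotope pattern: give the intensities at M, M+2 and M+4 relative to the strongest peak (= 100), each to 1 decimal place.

Each Ir atom is independently Ir-191 (p = 0.37300) or Ir-193 (q = 0.62700); the cluster is the binomial expansion (p + q)^2.
P(M) = 0.37300^2 = 0.139129
P(M+2) = 2 × 0.37300^1 × 0.62700^1 = 0.467742
P(M+4) = 0.62700^2 = 0.393129
The M+2 peak is largest (0.467742); scaling to 100 gives 29.7 : 100.0 : 84.0.

29.7 : 100.0 : 84.0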